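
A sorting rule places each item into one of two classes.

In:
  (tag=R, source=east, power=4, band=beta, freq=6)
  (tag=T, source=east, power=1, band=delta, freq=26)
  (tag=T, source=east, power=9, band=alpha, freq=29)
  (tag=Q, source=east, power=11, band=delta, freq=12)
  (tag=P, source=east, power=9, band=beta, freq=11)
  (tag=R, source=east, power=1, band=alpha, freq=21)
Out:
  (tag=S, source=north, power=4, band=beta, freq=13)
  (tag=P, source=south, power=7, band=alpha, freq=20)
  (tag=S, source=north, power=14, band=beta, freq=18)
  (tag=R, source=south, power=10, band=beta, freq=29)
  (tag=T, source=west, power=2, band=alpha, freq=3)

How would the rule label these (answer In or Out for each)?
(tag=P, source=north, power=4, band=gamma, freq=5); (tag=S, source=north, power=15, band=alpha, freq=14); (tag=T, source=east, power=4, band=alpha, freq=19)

Out, Out, In

'In' ⟺ source is east.
(tag=P, source=north, power=4, band=gamma, freq=5): Out (source is north). (tag=S, source=north, power=15, band=alpha, freq=14): Out (source is north). (tag=T, source=east, power=4, band=alpha, freq=19): In (source is east).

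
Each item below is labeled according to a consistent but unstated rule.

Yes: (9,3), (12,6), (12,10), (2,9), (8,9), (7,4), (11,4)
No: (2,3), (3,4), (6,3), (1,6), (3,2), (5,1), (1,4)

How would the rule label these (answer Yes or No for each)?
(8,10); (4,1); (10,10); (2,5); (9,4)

The rule appears to be: sum ≥ 11.
(8,10) → 8+10 = 18 → Yes.
(4,1) → 4+1 = 5 → No.
(10,10) → 10+10 = 20 → Yes.
(2,5) → 2+5 = 7 → No.
(9,4) → 9+4 = 13 → Yes.

Yes, No, Yes, No, Yes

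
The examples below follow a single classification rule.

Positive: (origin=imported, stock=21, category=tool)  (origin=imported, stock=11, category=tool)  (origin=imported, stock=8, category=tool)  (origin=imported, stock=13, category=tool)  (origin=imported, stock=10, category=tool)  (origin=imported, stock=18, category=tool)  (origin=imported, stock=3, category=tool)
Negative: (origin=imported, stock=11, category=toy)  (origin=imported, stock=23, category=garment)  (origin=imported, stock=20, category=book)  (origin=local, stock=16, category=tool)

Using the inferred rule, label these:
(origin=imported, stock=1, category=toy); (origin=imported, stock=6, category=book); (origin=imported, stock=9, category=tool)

Negative, Negative, Positive

The rule appears to be: origin is imported AND category is tool.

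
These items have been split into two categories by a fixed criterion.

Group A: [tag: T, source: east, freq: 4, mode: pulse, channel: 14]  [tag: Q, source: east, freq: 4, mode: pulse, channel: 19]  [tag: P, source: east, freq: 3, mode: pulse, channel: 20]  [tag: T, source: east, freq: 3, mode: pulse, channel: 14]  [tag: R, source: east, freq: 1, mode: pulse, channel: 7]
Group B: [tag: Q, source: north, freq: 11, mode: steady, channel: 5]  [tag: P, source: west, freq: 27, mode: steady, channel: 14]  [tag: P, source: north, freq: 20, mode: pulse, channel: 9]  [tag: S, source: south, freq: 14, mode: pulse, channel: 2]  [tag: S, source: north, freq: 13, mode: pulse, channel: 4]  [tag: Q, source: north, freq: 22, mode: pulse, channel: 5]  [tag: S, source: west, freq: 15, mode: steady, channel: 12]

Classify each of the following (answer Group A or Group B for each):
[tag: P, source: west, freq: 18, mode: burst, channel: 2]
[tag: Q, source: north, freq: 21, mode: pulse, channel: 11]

A rule that fits every label: source is east — true of each 'Group A' example, false of each 'Group B' one.
Group B: [tag: P, source: west, freq: 18, mode: burst, channel: 2], since source is west. Group B: [tag: Q, source: north, freq: 21, mode: pulse, channel: 11], since source is north.

Group B, Group B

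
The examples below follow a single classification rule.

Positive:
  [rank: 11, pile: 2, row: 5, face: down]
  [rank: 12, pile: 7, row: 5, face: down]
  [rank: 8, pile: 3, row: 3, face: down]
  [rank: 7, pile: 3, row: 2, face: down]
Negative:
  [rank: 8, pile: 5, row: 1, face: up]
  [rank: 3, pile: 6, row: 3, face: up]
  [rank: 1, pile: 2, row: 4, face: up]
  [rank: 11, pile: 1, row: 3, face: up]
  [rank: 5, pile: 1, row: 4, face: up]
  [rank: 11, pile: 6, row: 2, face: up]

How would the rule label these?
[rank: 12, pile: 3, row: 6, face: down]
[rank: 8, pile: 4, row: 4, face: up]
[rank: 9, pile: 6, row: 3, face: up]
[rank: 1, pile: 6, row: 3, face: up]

Positive, Negative, Negative, Negative

All 'Positive' examples share one property — face is down — and every 'Negative' example lacks it.
[rank: 12, pile: 3, row: 6, face: down]: face is down, meets the rule → Positive.
[rank: 8, pile: 4, row: 4, face: up]: face is up, does not fit → Negative.
[rank: 9, pile: 6, row: 3, face: up]: face is up, does not fit → Negative.
[rank: 1, pile: 6, row: 3, face: up]: face is up, does not fit → Negative.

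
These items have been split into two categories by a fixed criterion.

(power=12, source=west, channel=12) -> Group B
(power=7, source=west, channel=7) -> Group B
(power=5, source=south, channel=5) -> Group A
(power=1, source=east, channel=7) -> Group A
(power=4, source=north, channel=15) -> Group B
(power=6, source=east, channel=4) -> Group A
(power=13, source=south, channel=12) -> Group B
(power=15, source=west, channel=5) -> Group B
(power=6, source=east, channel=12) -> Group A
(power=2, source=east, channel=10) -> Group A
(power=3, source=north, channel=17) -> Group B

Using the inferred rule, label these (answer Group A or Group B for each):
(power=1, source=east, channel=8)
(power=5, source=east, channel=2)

One predicate separates the groups cleanly: power ≤ 6 AND channel ≤ 12.
(power=1, source=east, channel=8): power = 1, channel = 8 — passes, so Group A. (power=5, source=east, channel=2): power = 5, channel = 2 — passes, so Group A.

Group A, Group A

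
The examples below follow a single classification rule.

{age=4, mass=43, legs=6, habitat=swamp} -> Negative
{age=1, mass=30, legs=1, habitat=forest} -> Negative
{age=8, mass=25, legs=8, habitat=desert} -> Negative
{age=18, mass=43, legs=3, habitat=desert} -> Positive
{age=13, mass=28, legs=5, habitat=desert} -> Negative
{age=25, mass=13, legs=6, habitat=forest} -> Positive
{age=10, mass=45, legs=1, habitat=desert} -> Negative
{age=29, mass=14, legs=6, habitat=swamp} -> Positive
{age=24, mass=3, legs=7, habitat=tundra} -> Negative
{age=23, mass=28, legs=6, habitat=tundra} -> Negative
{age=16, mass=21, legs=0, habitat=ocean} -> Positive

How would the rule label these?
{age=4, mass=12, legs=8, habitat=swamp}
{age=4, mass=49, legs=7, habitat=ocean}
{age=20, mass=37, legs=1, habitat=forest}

The rule appears to be: habitat is not tundra AND age ≥ 16.
{age=4, mass=12, legs=8, habitat=swamp}: habitat is swamp, age = 4 — lacks this property, so Negative. {age=4, mass=49, legs=7, habitat=ocean}: habitat is ocean, age = 4 — lacks this property, so Negative. {age=20, mass=37, legs=1, habitat=forest}: habitat is forest, age = 20 — fits, so Positive.

Negative, Negative, Positive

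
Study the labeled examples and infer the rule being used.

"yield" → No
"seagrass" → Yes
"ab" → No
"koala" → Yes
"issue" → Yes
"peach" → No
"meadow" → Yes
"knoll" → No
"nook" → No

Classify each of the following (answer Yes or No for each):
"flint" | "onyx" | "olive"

'Yes' ⟺ has ≥ 3 vowels.

No, No, Yes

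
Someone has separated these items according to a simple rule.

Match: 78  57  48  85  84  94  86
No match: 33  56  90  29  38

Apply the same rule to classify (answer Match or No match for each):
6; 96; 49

No match, Match, Match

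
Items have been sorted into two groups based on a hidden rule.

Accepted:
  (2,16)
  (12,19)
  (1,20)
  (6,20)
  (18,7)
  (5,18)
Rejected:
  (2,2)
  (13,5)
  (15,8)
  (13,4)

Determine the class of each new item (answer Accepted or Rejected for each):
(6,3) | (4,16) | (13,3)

Rejected, Accepted, Rejected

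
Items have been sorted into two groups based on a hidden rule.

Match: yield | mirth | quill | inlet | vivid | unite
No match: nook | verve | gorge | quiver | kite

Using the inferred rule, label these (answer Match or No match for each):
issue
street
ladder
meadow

The common property of the 'Match' items is: odd length AND contains 'i'. No 'No match' item has it.
issue: Match (length 5, has 'i').
street: No match (length 6, no 'i').
ladder: No match (length 6, no 'i').
meadow: No match (length 6, no 'i').

Match, No match, No match, No match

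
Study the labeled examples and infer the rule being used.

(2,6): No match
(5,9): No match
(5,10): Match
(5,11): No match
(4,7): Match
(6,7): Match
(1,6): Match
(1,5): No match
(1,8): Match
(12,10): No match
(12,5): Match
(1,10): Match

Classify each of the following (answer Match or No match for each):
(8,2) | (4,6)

No match, No match

'Match' ⟺ sum is odd.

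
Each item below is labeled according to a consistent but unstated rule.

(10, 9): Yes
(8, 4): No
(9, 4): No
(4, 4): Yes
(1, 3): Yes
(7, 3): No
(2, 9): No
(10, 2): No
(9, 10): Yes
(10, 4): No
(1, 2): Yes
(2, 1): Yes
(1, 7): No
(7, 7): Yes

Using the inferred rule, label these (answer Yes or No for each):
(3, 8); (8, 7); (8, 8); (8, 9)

The common property of the 'Yes' items is: |first − second| ≤ 2. No 'No' item has it.
(3, 8) → |3−8| = 5 → No.
(8, 7) → |8−7| = 1 → Yes.
(8, 8) → |8−8| = 0 → Yes.
(8, 9) → |8−9| = 1 → Yes.

No, Yes, Yes, Yes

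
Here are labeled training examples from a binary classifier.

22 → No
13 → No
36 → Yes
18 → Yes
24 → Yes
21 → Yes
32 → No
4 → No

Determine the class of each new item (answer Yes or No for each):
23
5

No, No

Comparing the two groups points to one rule — multiple of 3.
No: 23, since 23 = 3·7 + 2. No: 5, since 5 = 3·1 + 2.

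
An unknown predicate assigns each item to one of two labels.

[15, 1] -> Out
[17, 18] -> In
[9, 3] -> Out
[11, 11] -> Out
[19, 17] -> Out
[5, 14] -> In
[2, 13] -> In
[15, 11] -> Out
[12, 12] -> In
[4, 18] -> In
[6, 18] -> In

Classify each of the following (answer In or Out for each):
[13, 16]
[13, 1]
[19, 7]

The distinguishing property — product is even — holds for all the 'In' cases and none of the 'Out' cases.
[13, 16]: 13·16 = 208 — passes, so In.
[13, 1]: 13·1 = 13 — doesn't match, so Out.
[19, 7]: 19·7 = 133 — doesn't match, so Out.

In, Out, Out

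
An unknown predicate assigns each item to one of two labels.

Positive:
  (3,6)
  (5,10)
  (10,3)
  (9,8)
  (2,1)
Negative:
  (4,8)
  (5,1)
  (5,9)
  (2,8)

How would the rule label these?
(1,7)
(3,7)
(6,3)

Negative, Negative, Positive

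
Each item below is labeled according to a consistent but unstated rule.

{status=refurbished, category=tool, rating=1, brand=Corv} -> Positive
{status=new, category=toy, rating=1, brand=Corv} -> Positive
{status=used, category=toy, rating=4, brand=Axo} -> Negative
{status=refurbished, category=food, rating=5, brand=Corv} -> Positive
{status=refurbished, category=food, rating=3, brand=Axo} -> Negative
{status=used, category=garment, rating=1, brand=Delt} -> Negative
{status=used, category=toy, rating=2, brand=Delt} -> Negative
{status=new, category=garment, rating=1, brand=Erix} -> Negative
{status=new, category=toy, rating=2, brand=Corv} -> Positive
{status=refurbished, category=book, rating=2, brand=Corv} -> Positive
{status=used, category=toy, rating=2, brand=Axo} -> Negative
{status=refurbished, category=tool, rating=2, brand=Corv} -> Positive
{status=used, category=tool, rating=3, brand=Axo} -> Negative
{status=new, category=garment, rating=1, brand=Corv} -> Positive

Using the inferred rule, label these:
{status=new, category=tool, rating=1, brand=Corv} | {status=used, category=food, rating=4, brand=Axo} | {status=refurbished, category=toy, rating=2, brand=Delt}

Positive, Negative, Negative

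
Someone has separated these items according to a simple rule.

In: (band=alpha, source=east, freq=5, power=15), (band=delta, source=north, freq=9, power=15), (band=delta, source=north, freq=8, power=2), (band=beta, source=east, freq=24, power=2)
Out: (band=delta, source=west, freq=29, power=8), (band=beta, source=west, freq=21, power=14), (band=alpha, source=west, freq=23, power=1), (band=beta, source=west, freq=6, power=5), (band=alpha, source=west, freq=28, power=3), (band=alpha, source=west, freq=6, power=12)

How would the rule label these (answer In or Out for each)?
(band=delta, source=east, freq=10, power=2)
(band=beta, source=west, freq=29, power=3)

In, Out

A rule that fits every label: source is not west — true of each 'In' example, false of each 'Out' one.
(band=delta, source=east, freq=10, power=2) — source is east, hence In. (band=beta, source=west, freq=29, power=3) — source is west, hence Out.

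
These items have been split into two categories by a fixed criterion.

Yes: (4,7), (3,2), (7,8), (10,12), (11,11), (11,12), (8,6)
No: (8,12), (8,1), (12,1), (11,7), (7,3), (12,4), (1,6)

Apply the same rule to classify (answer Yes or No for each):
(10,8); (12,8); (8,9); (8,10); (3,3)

Yes, No, Yes, Yes, Yes

The common property of the 'Yes' items is: |first − second| ≤ 3. No 'No' item has it.
(10,8): |10−8| = 2 — matches, so Yes.
(12,8): |12−8| = 4 — fails this test, so No.
(8,9): |8−9| = 1 — matches, so Yes.
(8,10): |8−10| = 2 — matches, so Yes.
(3,3): |3−3| = 0 — matches, so Yes.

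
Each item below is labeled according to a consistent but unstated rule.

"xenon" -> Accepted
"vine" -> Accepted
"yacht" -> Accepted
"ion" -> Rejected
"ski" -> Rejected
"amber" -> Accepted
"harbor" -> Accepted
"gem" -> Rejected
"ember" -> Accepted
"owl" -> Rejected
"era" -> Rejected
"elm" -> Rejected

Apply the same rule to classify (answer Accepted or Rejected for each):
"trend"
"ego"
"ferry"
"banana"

Accepted, Rejected, Accepted, Accepted

A rule that fits every label: length ≥ 4 — true of each 'Accepted' example, false of each 'Rejected' one.
"trend" → length 5 → Accepted.
"ego" → length 3 → Rejected.
"ferry" → length 5 → Accepted.
"banana" → length 6 → Accepted.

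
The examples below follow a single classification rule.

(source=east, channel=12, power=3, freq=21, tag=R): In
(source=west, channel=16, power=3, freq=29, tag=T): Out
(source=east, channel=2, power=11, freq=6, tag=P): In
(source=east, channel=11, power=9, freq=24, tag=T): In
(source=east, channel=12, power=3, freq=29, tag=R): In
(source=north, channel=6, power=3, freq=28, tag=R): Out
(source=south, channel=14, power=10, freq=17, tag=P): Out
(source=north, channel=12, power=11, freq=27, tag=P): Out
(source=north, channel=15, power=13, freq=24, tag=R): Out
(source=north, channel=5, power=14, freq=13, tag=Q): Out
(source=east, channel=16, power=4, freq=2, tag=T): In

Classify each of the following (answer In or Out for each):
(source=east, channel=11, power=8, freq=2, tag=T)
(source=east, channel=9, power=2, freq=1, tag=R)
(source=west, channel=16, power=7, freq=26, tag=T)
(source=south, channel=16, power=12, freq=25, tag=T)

In, In, Out, Out

A rule that fits every label: source is east — true of each 'In' example, false of each 'Out' one.
(source=east, channel=11, power=8, freq=2, tag=T): In (source is east).
(source=east, channel=9, power=2, freq=1, tag=R): In (source is east).
(source=west, channel=16, power=7, freq=26, tag=T): Out (source is west).
(source=south, channel=16, power=12, freq=25, tag=T): Out (source is south).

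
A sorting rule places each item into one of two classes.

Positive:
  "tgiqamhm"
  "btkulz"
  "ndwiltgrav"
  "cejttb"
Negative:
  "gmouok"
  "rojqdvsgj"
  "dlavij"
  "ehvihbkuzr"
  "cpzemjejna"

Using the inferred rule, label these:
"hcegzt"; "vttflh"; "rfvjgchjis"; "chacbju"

Positive, Positive, Negative, Negative

Comparing the two groups points to one rule — contains 't'.
Positive: "hcegzt", since has 't'.
Positive: "vttflh", since has 't'.
Negative: "rfvjgchjis", since no 't'.
Negative: "chacbju", since no 't'.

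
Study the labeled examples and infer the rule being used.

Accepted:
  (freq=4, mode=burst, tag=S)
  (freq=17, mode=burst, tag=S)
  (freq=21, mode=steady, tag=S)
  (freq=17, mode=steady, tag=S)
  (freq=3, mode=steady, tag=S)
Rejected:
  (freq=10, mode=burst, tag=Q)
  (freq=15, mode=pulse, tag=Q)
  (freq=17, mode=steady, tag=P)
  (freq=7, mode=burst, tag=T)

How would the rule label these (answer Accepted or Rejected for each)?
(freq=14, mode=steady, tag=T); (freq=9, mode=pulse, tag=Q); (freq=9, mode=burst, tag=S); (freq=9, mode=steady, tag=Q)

Rejected, Rejected, Accepted, Rejected

Every 'Accepted' example satisfies: tag is S. None of the 'Rejected' examples do.
Rejected: (freq=14, mode=steady, tag=T), since tag is T.
Rejected: (freq=9, mode=pulse, tag=Q), since tag is Q.
Accepted: (freq=9, mode=burst, tag=S), since tag is S.
Rejected: (freq=9, mode=steady, tag=Q), since tag is Q.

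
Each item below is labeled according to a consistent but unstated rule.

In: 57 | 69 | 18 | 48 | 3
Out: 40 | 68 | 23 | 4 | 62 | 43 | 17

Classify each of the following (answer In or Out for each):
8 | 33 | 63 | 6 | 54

Out, In, In, In, In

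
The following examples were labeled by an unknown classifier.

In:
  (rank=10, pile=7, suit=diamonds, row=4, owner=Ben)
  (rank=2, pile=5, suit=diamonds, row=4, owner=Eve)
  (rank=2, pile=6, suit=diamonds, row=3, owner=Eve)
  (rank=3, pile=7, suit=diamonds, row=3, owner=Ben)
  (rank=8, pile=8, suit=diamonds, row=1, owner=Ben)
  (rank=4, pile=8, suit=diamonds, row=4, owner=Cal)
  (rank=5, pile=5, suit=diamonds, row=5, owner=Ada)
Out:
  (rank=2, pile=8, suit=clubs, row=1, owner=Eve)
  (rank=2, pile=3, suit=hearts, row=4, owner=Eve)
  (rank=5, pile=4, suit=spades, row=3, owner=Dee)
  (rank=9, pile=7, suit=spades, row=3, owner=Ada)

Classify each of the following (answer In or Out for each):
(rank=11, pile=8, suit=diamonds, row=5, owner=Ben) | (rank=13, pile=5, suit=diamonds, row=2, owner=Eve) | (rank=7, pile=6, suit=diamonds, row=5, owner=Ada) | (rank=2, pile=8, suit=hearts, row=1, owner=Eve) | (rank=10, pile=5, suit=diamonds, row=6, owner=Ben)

The classifier is using: suit is diamonds.
In: (rank=11, pile=8, suit=diamonds, row=5, owner=Ben), since suit is diamonds. In: (rank=13, pile=5, suit=diamonds, row=2, owner=Eve), since suit is diamonds. In: (rank=7, pile=6, suit=diamonds, row=5, owner=Ada), since suit is diamonds. Out: (rank=2, pile=8, suit=hearts, row=1, owner=Eve), since suit is hearts. In: (rank=10, pile=5, suit=diamonds, row=6, owner=Ben), since suit is diamonds.

In, In, In, Out, In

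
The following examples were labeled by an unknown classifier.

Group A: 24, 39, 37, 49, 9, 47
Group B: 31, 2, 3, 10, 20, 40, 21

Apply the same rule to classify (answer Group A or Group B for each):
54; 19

The simplest hypothesis consistent with all the labels is: digit sum ≥ 5.
54: Group A (digit sum 5+4 = 9). 19: Group A (digit sum 1+9 = 10).

Group A, Group A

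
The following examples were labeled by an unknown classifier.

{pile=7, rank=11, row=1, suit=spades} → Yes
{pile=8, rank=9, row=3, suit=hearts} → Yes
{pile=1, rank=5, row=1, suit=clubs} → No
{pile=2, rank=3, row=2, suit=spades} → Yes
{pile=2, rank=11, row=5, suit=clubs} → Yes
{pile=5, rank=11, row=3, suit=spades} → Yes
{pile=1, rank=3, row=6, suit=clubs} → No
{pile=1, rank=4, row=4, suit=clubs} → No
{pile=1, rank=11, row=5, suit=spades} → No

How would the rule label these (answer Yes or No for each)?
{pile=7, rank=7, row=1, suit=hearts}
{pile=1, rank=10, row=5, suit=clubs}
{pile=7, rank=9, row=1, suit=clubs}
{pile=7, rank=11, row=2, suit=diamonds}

One predicate separates the groups cleanly: pile ≥ 2.
Yes: {pile=7, rank=7, row=1, suit=hearts}, since pile = 7. No: {pile=1, rank=10, row=5, suit=clubs}, since pile = 1. Yes: {pile=7, rank=9, row=1, suit=clubs}, since pile = 7. Yes: {pile=7, rank=11, row=2, suit=diamonds}, since pile = 7.

Yes, No, Yes, Yes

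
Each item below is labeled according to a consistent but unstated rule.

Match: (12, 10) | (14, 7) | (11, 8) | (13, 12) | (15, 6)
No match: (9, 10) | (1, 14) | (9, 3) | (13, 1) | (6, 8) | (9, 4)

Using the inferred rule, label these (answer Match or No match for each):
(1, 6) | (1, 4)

No match, No match

Rule: first > second AND sum ≥ 15. This holds for each 'Match' example and fails for each 'No match' one.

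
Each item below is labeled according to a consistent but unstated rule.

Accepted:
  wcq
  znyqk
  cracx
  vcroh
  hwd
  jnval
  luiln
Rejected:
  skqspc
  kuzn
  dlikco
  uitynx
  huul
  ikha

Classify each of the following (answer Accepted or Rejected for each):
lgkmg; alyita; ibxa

Accepted, Rejected, Rejected

All 'Accepted' examples share one property — odd length — and every 'Rejected' example lacks it.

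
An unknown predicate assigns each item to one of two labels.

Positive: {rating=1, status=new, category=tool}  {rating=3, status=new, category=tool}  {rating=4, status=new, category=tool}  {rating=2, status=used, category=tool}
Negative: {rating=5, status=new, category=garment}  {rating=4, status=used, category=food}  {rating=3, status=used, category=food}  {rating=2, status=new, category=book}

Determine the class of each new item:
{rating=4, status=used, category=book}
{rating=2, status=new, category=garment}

Negative, Negative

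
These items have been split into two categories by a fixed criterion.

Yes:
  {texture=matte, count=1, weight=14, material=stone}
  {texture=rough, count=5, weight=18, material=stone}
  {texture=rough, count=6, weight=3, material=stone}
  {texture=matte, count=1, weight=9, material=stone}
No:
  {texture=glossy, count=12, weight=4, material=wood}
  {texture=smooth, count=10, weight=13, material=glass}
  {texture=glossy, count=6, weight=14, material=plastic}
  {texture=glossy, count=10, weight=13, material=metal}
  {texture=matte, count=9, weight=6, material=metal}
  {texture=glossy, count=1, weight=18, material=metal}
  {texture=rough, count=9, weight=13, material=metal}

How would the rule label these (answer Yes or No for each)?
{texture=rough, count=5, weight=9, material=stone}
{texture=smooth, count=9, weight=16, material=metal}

Looking at the examples, the only property every 'Yes' case has and every 'No' case lacks is: material is stone.

Yes, No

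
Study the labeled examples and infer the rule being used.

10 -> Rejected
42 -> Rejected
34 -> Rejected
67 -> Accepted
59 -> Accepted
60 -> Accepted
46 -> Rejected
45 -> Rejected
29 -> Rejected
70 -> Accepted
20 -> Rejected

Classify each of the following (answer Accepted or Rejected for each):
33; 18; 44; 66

Rejected, Rejected, Rejected, Accepted

Rule: at least 59. This holds for each 'Accepted' example and fails for each 'Rejected' one.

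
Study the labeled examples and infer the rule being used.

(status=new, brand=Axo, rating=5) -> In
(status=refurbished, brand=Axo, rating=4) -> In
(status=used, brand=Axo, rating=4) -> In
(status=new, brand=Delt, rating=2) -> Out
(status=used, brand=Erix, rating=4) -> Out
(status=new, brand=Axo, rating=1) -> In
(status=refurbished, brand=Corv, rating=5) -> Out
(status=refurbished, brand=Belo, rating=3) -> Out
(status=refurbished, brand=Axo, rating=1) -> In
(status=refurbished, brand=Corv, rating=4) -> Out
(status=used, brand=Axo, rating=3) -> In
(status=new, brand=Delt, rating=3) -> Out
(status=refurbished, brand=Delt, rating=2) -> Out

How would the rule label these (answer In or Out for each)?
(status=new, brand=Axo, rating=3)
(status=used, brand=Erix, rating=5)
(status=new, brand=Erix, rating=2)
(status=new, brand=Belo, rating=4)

One predicate separates the groups cleanly: brand is Axo.
(status=new, brand=Axo, rating=3) — brand is Axo, hence In.
(status=used, brand=Erix, rating=5) — brand is Erix, hence Out.
(status=new, brand=Erix, rating=2) — brand is Erix, hence Out.
(status=new, brand=Belo, rating=4) — brand is Belo, hence Out.

In, Out, Out, Out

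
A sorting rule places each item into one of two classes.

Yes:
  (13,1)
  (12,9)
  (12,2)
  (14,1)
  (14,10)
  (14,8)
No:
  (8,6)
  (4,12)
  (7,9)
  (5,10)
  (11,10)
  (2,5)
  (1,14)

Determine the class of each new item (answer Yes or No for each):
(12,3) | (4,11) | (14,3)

Yes, No, Yes

All 'Yes' examples share one property — first ≥ 12 — and every 'No' example lacks it.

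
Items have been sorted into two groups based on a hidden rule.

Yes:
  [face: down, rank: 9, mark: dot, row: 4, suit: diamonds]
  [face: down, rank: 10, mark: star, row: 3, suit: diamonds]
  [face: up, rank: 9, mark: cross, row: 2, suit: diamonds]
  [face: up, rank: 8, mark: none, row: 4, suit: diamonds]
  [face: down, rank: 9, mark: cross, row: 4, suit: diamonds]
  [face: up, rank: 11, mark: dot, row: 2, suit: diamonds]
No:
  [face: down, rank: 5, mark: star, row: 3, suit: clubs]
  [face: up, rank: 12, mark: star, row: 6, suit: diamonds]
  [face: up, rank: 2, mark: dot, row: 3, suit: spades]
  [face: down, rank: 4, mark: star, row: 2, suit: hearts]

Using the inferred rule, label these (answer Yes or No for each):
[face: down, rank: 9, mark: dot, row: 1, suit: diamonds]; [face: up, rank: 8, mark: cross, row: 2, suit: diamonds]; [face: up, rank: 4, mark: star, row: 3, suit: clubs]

One predicate separates the groups cleanly: suit is diamonds AND row ≤ 4.

Yes, Yes, No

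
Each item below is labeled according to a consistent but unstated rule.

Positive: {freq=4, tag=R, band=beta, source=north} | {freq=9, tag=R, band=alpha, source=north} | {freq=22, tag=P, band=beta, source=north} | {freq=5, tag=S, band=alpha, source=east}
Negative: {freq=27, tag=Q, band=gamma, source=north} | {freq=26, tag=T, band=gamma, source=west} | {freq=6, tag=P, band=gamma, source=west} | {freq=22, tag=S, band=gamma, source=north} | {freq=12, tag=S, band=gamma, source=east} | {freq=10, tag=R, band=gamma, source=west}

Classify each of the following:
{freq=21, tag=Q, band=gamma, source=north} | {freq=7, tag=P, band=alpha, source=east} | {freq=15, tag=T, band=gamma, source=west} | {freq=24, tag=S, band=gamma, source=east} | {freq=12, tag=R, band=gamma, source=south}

Negative, Positive, Negative, Negative, Negative

The rule appears to be: band is not gamma.
Negative: {freq=21, tag=Q, band=gamma, source=north}, since band is gamma. Positive: {freq=7, tag=P, band=alpha, source=east}, since band is alpha. Negative: {freq=15, tag=T, band=gamma, source=west}, since band is gamma. Negative: {freq=24, tag=S, band=gamma, source=east}, since band is gamma. Negative: {freq=12, tag=R, band=gamma, source=south}, since band is gamma.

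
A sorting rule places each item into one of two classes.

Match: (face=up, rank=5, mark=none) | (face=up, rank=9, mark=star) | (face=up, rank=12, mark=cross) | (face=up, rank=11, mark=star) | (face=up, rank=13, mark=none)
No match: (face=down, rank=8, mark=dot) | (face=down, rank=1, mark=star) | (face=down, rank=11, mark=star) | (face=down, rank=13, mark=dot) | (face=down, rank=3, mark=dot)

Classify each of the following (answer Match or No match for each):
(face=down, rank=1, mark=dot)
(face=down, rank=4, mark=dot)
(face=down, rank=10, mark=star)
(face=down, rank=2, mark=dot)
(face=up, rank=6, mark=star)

No match, No match, No match, No match, Match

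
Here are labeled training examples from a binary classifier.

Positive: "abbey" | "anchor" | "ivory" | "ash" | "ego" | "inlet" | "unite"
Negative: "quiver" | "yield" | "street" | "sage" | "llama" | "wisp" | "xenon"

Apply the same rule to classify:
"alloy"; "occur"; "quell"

Positive, Positive, Negative

Comparing the two groups points to one rule — starts with a vowel.
"alloy": starts with 'a' — has this property, so Positive.
"occur": starts with 'o' — has this property, so Positive.
"quell": starts with 'q' — fails this test, so Negative.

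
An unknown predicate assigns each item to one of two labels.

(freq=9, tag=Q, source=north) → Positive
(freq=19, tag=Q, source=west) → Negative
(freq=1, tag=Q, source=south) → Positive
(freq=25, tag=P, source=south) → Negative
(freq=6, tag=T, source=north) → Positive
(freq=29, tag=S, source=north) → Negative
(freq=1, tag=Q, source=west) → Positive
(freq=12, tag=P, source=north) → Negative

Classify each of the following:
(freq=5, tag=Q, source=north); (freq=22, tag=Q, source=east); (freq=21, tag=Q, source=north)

Positive, Negative, Negative

The simplest hypothesis consistent with all the labels is: freq ≤ 9.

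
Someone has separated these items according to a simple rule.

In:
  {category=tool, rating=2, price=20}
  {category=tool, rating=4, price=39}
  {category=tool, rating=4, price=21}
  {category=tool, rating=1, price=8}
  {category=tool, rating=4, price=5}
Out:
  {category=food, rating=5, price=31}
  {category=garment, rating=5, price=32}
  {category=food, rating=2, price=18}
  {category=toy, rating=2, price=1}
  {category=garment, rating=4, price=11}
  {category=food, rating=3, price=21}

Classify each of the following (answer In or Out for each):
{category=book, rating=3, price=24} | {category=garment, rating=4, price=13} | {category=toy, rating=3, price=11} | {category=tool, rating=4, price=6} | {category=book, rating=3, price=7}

Out, Out, Out, In, Out

One predicate separates the groups cleanly: category is tool.
{category=book, rating=3, price=24} → category is book → Out.
{category=garment, rating=4, price=13} → category is garment → Out.
{category=toy, rating=3, price=11} → category is toy → Out.
{category=tool, rating=4, price=6} → category is tool → In.
{category=book, rating=3, price=7} → category is book → Out.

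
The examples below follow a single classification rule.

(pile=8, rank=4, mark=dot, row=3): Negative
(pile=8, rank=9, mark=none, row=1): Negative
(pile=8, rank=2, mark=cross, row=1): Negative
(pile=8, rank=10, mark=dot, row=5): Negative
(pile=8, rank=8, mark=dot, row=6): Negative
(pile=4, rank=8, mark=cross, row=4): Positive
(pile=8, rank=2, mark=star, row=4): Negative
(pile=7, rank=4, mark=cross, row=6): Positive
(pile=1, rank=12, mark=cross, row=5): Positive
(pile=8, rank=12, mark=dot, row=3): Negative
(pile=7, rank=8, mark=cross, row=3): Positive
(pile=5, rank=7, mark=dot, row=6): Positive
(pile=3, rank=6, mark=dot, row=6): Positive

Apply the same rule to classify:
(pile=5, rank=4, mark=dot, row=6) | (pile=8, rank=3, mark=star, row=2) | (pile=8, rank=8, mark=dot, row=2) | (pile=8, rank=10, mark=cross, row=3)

Positive, Negative, Negative, Negative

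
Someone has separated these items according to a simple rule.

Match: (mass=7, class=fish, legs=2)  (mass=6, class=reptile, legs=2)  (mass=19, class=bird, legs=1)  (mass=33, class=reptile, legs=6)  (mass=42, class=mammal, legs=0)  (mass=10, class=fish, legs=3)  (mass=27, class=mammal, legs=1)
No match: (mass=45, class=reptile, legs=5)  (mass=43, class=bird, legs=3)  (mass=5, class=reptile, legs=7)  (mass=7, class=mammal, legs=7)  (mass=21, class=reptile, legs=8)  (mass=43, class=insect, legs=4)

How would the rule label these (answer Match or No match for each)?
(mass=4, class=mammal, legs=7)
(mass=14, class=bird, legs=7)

No match, No match

All 'Match' examples share one property — legs ≤ 6 AND mass ≤ 42 — and every 'No match' example lacks it.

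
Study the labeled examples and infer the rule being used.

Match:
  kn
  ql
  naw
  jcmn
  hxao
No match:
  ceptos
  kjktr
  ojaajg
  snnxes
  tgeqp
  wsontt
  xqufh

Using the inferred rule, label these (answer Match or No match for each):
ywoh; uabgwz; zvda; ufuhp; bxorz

Match, No match, Match, No match, No match

Every 'Match' example satisfies: length ≤ 4. None of the 'No match' examples do.
ywoh — length 4, hence Match.
uabgwz — length 6, hence No match.
zvda — length 4, hence Match.
ufuhp — length 5, hence No match.
bxorz — length 5, hence No match.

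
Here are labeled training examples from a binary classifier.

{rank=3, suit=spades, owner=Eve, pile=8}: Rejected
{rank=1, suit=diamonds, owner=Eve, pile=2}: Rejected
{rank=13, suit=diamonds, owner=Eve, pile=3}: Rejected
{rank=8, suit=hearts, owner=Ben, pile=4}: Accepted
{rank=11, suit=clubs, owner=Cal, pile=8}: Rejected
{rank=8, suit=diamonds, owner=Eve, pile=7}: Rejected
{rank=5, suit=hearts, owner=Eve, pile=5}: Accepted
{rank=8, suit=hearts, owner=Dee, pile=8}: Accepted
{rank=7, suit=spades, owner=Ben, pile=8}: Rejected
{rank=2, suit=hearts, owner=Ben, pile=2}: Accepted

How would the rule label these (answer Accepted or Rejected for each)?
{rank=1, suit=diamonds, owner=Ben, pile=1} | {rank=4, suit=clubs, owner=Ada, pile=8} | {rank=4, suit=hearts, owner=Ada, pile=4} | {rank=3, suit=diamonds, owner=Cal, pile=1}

Rejected, Rejected, Accepted, Rejected

Rule: suit is hearts. This holds for each 'Accepted' example and fails for each 'Rejected' one.
{rank=1, suit=diamonds, owner=Ben, pile=1} → suit is diamonds → Rejected.
{rank=4, suit=clubs, owner=Ada, pile=8} → suit is clubs → Rejected.
{rank=4, suit=hearts, owner=Ada, pile=4} → suit is hearts → Accepted.
{rank=3, suit=diamonds, owner=Cal, pile=1} → suit is diamonds → Rejected.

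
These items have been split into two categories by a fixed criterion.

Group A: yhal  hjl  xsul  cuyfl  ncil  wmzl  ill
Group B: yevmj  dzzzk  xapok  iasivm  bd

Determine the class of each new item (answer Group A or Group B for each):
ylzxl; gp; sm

Group A, Group B, Group B

All 'Group A' examples share one property — contains 'l' — and every 'Group B' example lacks it.
ylzxl → has 'l' → Group A. gp → no 'l' → Group B. sm → no 'l' → Group B.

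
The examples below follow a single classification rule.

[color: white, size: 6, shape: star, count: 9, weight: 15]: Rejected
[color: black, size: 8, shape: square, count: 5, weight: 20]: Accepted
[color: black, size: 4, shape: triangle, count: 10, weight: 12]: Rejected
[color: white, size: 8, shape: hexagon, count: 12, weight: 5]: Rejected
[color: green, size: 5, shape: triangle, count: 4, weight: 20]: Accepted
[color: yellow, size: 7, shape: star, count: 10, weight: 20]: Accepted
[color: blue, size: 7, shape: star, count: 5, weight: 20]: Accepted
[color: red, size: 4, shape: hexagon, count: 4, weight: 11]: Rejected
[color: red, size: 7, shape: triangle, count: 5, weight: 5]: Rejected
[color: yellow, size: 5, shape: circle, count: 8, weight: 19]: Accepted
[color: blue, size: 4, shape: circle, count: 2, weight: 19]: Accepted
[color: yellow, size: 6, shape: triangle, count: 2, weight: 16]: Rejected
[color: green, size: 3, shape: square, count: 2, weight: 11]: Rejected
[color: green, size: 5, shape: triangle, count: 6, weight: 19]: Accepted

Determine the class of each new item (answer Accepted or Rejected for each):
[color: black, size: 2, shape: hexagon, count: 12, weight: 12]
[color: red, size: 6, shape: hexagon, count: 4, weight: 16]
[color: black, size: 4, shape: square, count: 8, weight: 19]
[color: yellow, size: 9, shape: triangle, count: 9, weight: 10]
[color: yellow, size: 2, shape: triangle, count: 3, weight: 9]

Rejected, Rejected, Accepted, Rejected, Rejected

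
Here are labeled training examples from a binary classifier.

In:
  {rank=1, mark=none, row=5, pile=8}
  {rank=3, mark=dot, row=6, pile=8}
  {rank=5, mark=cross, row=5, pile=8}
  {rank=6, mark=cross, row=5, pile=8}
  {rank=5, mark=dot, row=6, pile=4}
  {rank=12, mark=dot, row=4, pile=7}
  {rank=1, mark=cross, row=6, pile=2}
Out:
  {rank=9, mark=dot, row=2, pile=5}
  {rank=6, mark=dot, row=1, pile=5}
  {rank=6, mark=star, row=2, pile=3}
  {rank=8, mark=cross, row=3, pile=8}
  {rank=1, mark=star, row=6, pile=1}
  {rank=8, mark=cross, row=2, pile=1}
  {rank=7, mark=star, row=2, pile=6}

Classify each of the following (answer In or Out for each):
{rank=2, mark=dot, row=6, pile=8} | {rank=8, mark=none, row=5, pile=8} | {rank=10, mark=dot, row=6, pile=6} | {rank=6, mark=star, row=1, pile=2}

In, In, In, Out

The pattern is that an item is 'In' exactly when: row ≥ 4 AND pile ≥ 2.
{rank=2, mark=dot, row=6, pile=8}: row = 6, pile = 8, checks out → In.
{rank=8, mark=none, row=5, pile=8}: row = 5, pile = 8, checks out → In.
{rank=10, mark=dot, row=6, pile=6}: row = 6, pile = 6, checks out → In.
{rank=6, mark=star, row=1, pile=2}: row = 1, pile = 2, does not pass → Out.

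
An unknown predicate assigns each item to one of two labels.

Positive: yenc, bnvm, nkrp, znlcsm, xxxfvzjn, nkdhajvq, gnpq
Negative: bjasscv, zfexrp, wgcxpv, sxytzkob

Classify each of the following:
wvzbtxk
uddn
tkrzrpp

Negative, Positive, Negative

Rule: contains 'n'. This holds for each 'Positive' example and fails for each 'Negative' one.
wvzbtxk → no 'n' → Negative.
uddn → has 'n' → Positive.
tkrzrpp → no 'n' → Negative.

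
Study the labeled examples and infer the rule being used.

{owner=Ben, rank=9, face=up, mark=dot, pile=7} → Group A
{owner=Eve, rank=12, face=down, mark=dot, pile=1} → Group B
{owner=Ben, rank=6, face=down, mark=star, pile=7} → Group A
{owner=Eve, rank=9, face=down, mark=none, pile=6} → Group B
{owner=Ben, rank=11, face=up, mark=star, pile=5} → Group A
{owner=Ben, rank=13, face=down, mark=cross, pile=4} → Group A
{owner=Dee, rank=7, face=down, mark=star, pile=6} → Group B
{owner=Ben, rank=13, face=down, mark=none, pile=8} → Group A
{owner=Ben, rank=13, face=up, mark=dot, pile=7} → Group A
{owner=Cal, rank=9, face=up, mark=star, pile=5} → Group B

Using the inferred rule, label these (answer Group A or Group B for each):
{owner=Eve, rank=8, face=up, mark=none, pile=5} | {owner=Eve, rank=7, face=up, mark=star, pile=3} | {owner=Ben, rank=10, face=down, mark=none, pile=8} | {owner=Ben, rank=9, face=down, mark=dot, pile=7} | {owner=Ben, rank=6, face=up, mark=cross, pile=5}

Group B, Group B, Group A, Group A, Group A

The simplest hypothesis consistent with all the labels is: owner is Ben.
{owner=Eve, rank=8, face=up, mark=none, pile=5}: owner is Eve — does not pass, so Group B.
{owner=Eve, rank=7, face=up, mark=star, pile=3}: owner is Eve — does not pass, so Group B.
{owner=Ben, rank=10, face=down, mark=none, pile=8}: owner is Ben — meets the rule, so Group A.
{owner=Ben, rank=9, face=down, mark=dot, pile=7}: owner is Ben — meets the rule, so Group A.
{owner=Ben, rank=6, face=up, mark=cross, pile=5}: owner is Ben — meets the rule, so Group A.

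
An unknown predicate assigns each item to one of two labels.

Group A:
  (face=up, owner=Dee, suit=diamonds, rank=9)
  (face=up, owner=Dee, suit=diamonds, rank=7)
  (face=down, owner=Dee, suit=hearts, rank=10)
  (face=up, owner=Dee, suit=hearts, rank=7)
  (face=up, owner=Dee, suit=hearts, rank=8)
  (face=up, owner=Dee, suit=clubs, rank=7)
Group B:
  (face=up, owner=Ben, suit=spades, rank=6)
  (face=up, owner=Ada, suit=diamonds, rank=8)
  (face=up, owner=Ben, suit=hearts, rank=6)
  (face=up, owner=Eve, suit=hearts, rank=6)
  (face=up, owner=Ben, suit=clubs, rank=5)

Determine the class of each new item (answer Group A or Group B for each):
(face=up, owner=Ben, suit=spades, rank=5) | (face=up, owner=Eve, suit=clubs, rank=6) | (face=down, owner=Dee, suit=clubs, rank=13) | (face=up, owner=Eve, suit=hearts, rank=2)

Group B, Group B, Group A, Group B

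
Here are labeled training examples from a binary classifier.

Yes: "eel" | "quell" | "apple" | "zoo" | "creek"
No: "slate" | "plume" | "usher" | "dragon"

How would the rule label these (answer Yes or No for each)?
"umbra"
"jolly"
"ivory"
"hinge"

Every 'Yes' example satisfies: has a double letter. None of the 'No' examples do.
"umbra" → no doubled letter → No. "jolly" → 'll' doubled → Yes. "ivory" → no doubled letter → No. "hinge" → no doubled letter → No.

No, Yes, No, No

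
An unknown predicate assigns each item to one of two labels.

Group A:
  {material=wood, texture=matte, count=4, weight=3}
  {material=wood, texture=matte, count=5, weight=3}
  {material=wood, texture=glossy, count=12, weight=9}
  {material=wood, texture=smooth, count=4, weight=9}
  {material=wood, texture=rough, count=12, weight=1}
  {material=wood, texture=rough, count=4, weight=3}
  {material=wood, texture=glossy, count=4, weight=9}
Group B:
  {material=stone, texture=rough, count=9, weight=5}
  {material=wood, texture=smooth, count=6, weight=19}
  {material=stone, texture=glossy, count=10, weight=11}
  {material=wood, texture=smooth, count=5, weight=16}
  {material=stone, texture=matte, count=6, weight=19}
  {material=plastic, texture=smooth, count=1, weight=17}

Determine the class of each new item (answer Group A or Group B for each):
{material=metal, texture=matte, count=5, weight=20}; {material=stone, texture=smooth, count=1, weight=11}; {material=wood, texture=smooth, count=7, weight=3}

The classifier is using: material is wood AND weight ≤ 9.
{material=metal, texture=matte, count=5, weight=20} → material is metal, weight = 20 → Group B.
{material=stone, texture=smooth, count=1, weight=11} → material is stone, weight = 11 → Group B.
{material=wood, texture=smooth, count=7, weight=3} → material is wood, weight = 3 → Group A.

Group B, Group B, Group A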